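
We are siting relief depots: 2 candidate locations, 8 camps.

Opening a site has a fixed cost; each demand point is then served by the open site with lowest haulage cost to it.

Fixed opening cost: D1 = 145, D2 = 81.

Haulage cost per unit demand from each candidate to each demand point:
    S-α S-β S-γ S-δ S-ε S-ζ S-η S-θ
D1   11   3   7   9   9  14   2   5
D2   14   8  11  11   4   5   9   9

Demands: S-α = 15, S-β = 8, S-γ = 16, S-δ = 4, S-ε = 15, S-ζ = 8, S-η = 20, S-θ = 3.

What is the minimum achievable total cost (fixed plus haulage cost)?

Open {D1, D2}: assign each demand point to its cheapest open site.
  S-α→D1 15×11=165, S-β→D1 8×3=24, S-γ→D1 16×7=112, S-δ→D1 4×9=36, S-ε→D2 15×4=60, S-ζ→D2 8×5=40, S-η→D1 20×2=40, S-θ→D1 3×5=15
  haulage cost 492, fixed 226 → total 718.
Compare {D1}: haulage cost 639 + fixed 145 = 784.
Compare {D2}: haulage cost 801 + fixed 81 = 882.

718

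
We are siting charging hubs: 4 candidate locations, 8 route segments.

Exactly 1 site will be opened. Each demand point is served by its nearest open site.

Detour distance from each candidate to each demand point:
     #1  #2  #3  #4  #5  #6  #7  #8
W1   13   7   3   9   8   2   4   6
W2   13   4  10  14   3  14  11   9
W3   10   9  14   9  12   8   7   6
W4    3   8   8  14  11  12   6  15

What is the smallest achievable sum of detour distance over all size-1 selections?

Open {W1}.
  #1→W1 13, #2→W1 7, #3→W1 3, #4→W1 9, #5→W1 8, #6→W1 2, #7→W1 4, #8→W1 6  ⇒ total 52.
Compare {W3}: total 75.
Compare {W4}: total 77.
No size-1 selection does better; minimum is 52.

52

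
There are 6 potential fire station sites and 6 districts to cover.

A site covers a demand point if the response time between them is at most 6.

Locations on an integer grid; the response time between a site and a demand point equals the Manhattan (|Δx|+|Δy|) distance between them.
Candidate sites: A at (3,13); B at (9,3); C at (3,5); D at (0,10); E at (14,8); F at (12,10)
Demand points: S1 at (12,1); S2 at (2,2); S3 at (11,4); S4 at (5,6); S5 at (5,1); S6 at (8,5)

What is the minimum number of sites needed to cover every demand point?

2

Coverage sets (demand points within 6 of each site):
  A: {}
  B: {S1, S3, S5, S6}
  C: {S2, S4, S5, S6}
  D: {}
  E: {}
  F: {}
No single site covers all 6 demand points.
But {B, C} covers everything, so the minimum is 2.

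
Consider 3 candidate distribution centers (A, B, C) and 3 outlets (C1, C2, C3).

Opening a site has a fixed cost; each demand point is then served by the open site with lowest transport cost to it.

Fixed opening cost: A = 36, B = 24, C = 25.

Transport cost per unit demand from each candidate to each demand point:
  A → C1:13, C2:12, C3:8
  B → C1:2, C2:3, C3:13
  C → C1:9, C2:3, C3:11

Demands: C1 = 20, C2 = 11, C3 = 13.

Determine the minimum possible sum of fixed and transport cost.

237

Open {A, B}: assign each demand point to its cheapest open site.
  C1→B 20×2=40, C2→B 11×3=33, C3→A 13×8=104
  transport cost 177, fixed 60 → total 237.
Compare {A, B, C}: transport cost 177 + fixed 85 = 262.
Compare {B, C}: transport cost 216 + fixed 49 = 265.
Compare {B}: transport cost 242 + fixed 24 = 266.
All other subsets cost ≥ 262. Minimum total cost: 237.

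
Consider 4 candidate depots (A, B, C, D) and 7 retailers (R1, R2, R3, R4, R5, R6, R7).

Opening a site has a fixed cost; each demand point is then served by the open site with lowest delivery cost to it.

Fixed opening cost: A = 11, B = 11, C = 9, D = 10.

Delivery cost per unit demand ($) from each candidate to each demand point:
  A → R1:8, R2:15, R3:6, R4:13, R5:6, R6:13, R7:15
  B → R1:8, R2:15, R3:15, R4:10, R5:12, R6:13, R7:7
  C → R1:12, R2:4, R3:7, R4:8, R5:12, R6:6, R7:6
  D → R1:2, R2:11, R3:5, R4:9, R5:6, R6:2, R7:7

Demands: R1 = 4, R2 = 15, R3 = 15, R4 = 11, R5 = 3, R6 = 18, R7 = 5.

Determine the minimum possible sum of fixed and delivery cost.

334

Open {C, D}: assign each demand point to its cheapest open site.
  R1→D 4×2=8, R2→C 15×4=60, R3→D 15×5=75, R4→C 11×8=88, R5→D 3×6=18, R6→D 18×2=36, R7→C 5×6=30
  delivery cost 315, fixed 19 → total 334.
Compare {A, C, D}: delivery cost 315 + fixed 30 = 345.
Compare {B, C, D}: delivery cost 315 + fixed 30 = 345.
Compare {A, B, C, D}: delivery cost 315 + fixed 41 = 356.
All other subsets cost ≥ 345. Minimum total cost: 334.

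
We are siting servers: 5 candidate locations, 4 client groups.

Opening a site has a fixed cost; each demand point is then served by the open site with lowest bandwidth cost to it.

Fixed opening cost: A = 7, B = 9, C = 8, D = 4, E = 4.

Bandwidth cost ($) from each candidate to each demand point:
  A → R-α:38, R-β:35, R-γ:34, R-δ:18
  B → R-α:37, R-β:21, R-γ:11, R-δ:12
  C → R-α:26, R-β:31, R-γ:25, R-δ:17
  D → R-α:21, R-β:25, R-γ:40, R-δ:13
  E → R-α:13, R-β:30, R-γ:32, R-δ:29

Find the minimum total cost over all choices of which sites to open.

Open {B, E}: assign each demand point to its cheapest open site.
  R-α→E 13, R-β→B 21, R-γ→B 11, R-δ→B 12
  bandwidth cost 57, fixed 13 → total 70.
Compare {B, D, E}: bandwidth cost 57 + fixed 17 = 74.
Compare {A, B, E}: bandwidth cost 57 + fixed 20 = 77.
Compare {B, D}: bandwidth cost 65 + fixed 13 = 78.
All other subsets cost ≥ 74. Minimum total cost: 70.

70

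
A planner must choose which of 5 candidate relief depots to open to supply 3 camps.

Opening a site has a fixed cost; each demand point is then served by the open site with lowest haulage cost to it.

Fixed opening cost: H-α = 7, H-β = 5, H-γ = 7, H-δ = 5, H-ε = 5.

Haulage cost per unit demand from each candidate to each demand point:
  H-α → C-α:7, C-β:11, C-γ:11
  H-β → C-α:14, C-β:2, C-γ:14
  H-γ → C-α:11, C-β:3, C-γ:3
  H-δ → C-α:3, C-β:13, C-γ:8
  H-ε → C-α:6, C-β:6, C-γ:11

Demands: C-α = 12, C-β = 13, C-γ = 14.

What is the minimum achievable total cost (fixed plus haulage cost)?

121

Open {H-β, H-γ, H-δ}: assign each demand point to its cheapest open site.
  C-α→H-δ 12×3=36, C-β→H-β 13×2=26, C-γ→H-γ 14×3=42
  haulage cost 104, fixed 17 → total 121.
Compare {H-β, H-γ, H-δ, H-ε}: haulage cost 104 + fixed 22 = 126.
Compare {H-α, H-β, H-γ, H-δ}: haulage cost 104 + fixed 24 = 128.
Compare {H-γ, H-δ}: haulage cost 117 + fixed 12 = 129.
All other subsets cost ≥ 126. Minimum total cost: 121.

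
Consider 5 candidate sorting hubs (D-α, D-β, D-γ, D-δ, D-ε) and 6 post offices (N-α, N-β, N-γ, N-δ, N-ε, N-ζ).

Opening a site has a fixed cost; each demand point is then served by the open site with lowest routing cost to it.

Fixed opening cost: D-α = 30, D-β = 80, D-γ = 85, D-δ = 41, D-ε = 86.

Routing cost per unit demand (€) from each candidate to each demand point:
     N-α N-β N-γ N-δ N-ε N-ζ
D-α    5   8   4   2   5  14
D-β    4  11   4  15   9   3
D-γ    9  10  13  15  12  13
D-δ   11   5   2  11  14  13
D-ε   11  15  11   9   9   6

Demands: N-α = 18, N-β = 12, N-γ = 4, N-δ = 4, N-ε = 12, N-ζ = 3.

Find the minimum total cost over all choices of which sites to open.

Open {D-α, D-δ}: assign each demand point to its cheapest open site.
  N-α→D-α 18×5=90, N-β→D-δ 12×5=60, N-γ→D-δ 4×2=8, N-δ→D-α 4×2=8, N-ε→D-α 12×5=60, N-ζ→D-δ 3×13=39
  routing cost 265, fixed 71 → total 336.
Compare {D-α}: routing cost 312 + fixed 30 = 342.
Compare {D-α, D-β, D-δ}: routing cost 217 + fixed 151 = 368.
Compare {D-α, D-β}: routing cost 261 + fixed 110 = 371.
All other subsets cost ≥ 342. Minimum total cost: 336.

336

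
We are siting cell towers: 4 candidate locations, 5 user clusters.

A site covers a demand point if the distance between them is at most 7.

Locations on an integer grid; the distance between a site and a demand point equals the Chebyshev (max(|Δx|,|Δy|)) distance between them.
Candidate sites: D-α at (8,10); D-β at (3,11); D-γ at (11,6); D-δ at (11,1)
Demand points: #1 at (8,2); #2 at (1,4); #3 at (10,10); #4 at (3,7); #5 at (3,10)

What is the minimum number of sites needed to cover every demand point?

Coverage sets (demand points within 7 of each site):
  D-α: {#2, #3, #4, #5}
  D-β: {#2, #3, #4, #5}
  D-γ: {#1, #3}
  D-δ: {#1}
No single site covers all 5 demand points.
But {D-α, D-γ} covers everything, so the minimum is 2.

2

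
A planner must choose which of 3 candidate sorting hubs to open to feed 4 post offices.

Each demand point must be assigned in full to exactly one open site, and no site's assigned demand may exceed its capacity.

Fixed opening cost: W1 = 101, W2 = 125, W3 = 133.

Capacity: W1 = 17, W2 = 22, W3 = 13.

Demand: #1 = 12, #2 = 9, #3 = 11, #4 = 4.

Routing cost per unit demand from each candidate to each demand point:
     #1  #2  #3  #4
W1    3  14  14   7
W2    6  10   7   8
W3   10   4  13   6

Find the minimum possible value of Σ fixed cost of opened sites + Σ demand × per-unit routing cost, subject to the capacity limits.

457

Open {W1, W2}; cheapest assignment that respects the capacities:
  W1 (cap 17, load 16): #1, #4 — cost 12×3 + 4×7 = 64
  W2 (cap 22, load 20): #2, #3 — cost 9×10 + 11×7 = 167
  Shipping 231, fixed 226 → total 457.
  Any other capacity-feasible assignment to {W1, W2} ships for at least 231.
Compare {W1, W2, W3}: its best feasible assignment gives total 532.
Every other set of open sites that can feasibly serve all demand totals ≥ 532 even under its best assignment. Minimum: 457.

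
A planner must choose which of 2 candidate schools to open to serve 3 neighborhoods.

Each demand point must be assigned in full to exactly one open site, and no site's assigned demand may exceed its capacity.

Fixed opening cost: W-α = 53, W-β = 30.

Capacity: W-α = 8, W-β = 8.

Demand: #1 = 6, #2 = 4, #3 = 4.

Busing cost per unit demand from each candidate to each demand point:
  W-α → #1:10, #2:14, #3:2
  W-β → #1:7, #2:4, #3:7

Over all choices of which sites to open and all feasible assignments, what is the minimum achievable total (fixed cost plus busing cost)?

187

Open {W-α, W-β}; cheapest assignment that respects the capacities:
  W-α (cap 8, load 6): #1 — cost 6×10 = 60
  W-β (cap 8, load 8): #2, #3 — cost 4×4 + 4×7 = 44
  Shipping 104, fixed 83 → total 187.
  Any other capacity-feasible assignment to {W-α, W-β} ships for at least 104.
Total demand is 14 and no other set of sites has combined capacity ≥ 14, so {W-α, W-β} is the only feasible choice of open sites. Minimum: 187.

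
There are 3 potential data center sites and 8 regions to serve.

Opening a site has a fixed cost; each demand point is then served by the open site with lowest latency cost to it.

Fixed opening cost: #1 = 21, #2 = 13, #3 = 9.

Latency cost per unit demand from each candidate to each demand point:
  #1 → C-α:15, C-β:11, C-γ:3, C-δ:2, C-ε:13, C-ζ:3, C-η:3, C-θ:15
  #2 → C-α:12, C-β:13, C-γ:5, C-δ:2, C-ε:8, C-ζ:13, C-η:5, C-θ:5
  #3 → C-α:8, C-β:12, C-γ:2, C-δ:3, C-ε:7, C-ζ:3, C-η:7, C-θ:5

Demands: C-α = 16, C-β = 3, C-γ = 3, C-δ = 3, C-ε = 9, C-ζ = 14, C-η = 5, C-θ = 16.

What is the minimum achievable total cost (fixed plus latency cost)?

Open {#1, #3}: assign each demand point to its cheapest open site.
  C-α→#3 16×8=128, C-β→#1 3×11=33, C-γ→#3 3×2=6, C-δ→#1 3×2=6, C-ε→#3 9×7=63, C-ζ→#1 14×3=42, C-η→#1 5×3=15, C-θ→#3 16×5=80
  latency cost 373, fixed 30 → total 403.
Compare {#3}: latency cost 399 + fixed 9 = 408.
Compare {#2, #3}: latency cost 386 + fixed 22 = 408.
Compare {#1, #2, #3}: latency cost 373 + fixed 43 = 416.
All other subsets cost ≥ 408. Minimum total cost: 403.

403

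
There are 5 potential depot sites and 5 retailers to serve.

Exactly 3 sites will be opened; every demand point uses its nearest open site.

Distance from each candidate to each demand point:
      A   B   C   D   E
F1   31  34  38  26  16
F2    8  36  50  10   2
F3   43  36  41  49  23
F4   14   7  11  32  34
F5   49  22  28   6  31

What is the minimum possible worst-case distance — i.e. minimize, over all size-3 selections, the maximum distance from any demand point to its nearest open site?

Open {F1, F2, F4}.
  Farthest demand point is C at distance 11 (to F4); all others are ≤ 11.
With {F2, F3, F4} the worst case is 11.
With {F2, F4, F5} the worst case is 11.
No size-3 selection achieves below 11.

11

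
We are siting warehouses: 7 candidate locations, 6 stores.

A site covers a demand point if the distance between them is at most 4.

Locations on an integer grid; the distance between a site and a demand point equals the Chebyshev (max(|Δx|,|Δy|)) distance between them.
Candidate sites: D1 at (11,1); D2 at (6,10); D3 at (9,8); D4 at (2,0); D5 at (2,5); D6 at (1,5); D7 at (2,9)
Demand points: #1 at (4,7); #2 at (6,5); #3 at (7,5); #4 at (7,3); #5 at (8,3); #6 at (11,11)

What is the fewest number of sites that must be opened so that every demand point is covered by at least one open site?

Coverage sets (demand points within 4 of each site):
  D1: {#3, #4, #5}
  D2: {#1}
  D3: {#2, #3, #6}
  D4: {}
  D5: {#1, #2}
  D6: {#1}
  D7: {#1, #2}
No 2 sites suffice: every size-2 union leaves at least one demand point uncovered.
But {D1, D2, D3} covers everything, so the minimum is 3.

3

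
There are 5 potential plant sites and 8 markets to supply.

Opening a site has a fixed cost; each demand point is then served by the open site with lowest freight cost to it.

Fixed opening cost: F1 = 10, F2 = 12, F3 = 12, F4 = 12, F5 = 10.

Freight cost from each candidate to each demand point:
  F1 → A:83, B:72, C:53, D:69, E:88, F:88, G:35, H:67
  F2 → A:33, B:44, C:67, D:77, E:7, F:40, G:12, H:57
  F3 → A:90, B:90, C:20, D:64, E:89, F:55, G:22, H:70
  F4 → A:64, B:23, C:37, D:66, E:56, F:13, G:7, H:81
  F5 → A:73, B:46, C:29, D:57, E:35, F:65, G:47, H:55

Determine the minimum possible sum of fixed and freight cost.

Open {F2, F4, F5}: assign each demand point to its cheapest open site.
  A→F2 33, B→F4 23, C→F5 29, D→F5 57, E→F2 7, F→F4 13, G→F4 7, H→F5 55
  freight cost 224, fixed 34 → total 258.
Compare {F2, F3, F4}: freight cost 224 + fixed 36 = 260.
Compare {F2, F3, F4, F5}: freight cost 215 + fixed 46 = 261.
Compare {F2, F4}: freight cost 243 + fixed 24 = 267.
All other subsets cost ≥ 260. Minimum total cost: 258.

258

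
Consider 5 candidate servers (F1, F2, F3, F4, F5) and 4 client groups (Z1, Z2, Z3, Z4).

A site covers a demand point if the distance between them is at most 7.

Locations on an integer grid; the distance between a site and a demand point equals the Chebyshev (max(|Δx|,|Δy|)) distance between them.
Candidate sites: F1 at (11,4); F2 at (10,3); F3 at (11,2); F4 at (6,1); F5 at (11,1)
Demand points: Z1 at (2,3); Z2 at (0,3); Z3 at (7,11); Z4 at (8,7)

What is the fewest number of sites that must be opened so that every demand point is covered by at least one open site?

2

Coverage sets (demand points within 7 of each site):
  F1: {Z3, Z4}
  F2: {Z4}
  F3: {Z4}
  F4: {Z1, Z2, Z4}
  F5: {Z4}
No single site covers all 4 demand points.
But {F1, F4} covers everything, so the minimum is 2.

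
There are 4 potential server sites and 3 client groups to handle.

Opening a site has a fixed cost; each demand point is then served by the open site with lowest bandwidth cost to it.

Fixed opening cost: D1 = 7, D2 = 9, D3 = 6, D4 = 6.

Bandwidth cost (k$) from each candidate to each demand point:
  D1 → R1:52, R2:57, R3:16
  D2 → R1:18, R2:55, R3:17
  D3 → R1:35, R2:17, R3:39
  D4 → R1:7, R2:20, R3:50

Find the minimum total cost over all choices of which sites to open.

Open {D1, D4}: assign each demand point to its cheapest open site.
  R1→D4 7, R2→D4 20, R3→D1 16
  bandwidth cost 43, fixed 13 → total 56.
Compare {D2, D4}: bandwidth cost 44 + fixed 15 = 59.
Compare {D1, D3, D4}: bandwidth cost 40 + fixed 19 = 59.
Compare {D2, D3, D4}: bandwidth cost 41 + fixed 21 = 62.
All other subsets cost ≥ 59. Minimum total cost: 56.

56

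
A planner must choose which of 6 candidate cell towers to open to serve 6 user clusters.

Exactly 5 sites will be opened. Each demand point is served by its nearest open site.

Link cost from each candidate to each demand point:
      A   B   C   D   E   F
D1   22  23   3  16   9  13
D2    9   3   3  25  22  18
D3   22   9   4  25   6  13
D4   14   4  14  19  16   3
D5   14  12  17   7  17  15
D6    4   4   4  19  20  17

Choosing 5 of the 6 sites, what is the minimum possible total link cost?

Open {D2, D3, D4, D5, D6}.
  A→D6 4, B→D2 3, C→D2 3, D→D5 7, E→D3 6, F→D4 3  ⇒ total 26.
Compare {D1, D3, D4, D5, D6}: total 27.
Compare {D1, D2, D4, D5, D6}: total 29.
No size-5 selection does better; minimum is 26.

26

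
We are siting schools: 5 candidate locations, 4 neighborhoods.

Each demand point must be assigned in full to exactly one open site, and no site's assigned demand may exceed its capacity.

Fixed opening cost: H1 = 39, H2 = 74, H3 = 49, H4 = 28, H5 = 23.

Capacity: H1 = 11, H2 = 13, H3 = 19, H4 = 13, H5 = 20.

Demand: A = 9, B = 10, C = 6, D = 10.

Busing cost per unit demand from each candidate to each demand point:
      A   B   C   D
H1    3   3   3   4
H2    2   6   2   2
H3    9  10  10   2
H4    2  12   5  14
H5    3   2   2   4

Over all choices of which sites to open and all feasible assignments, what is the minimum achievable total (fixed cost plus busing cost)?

Open {H3, H4, H5}; cheapest assignment that respects the capacities:
  H3 (cap 19, load 10): D — cost 10×2 = 20
  H4 (cap 13, load 9): A — cost 9×2 = 18
  H5 (cap 20, load 16): B, C — cost 10×2 + 6×2 = 32
  Shipping 70, fixed 100 → total 170.
  Any other capacity-feasible assignment to {H3, H4, H5} ships for at least 70.
Compare {H1, H4, H5}: its best feasible assignment gives total 180.
Compare {H1, H3, H5}: its best feasible assignment gives total 190.
Every other set of open sites that can feasibly serve all demand totals ≥ 180 even under its best assignment. Minimum: 170.

170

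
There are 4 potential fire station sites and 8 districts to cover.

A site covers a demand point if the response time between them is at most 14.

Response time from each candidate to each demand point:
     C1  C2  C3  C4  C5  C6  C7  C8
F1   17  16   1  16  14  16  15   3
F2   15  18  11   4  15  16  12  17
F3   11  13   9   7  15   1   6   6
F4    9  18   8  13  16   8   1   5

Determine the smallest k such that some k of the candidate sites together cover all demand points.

2

Coverage sets (demand points within 14 of each site):
  F1: {C3, C5, C8}
  F2: {C3, C4, C7}
  F3: {C1, C2, C3, C4, C6, C7, C8}
  F4: {C1, C3, C4, C6, C7, C8}
No single site covers all 8 demand points.
But {F1, F3} covers everything, so the minimum is 2.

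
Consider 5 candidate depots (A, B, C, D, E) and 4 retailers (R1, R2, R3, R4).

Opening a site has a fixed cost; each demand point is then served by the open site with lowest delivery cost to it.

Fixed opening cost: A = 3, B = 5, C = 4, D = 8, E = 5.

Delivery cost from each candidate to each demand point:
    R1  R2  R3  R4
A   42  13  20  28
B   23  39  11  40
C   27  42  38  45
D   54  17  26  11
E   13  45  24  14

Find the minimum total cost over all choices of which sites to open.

64

Open {A, B, E}: assign each demand point to its cheapest open site.
  R1→E 13, R2→A 13, R3→B 11, R4→E 14
  delivery cost 51, fixed 13 → total 64.
Compare {A, E}: delivery cost 60 + fixed 8 = 68.
Compare {A, B, C, E}: delivery cost 51 + fixed 17 = 68.
Compare {A, B, D, E}: delivery cost 48 + fixed 21 = 69.
All other subsets cost ≥ 68. Minimum total cost: 64.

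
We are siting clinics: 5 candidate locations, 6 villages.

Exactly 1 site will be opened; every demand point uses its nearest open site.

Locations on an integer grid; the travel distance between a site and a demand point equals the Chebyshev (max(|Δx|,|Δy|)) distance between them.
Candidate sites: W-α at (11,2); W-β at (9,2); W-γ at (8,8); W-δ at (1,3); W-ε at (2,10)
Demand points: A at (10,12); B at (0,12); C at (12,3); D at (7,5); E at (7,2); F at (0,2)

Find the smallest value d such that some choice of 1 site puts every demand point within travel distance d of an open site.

Open {W-γ}.
  Farthest demand point is B at travel distance 8 (to W-γ); all others are ≤ 8.
With {W-β} the worst case is 10.
With {W-ε} the worst case is 10.
No size-1 selection achieves below 8.

8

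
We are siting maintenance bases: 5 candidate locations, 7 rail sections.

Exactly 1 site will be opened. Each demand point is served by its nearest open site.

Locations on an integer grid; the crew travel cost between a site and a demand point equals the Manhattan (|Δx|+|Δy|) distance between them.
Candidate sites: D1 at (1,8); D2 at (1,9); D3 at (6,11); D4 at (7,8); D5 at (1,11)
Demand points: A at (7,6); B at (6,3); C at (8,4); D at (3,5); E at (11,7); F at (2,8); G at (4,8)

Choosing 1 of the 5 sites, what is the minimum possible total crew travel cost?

Open {D4}.
  A→D4 2, B→D4 6, C→D4 5, D→D4 7, E→D4 5, F→D4 5, G→D4 3  ⇒ total 33.
Compare {D1}: total 49.
Compare {D3}: total 53.
No size-1 selection does better; minimum is 33.

33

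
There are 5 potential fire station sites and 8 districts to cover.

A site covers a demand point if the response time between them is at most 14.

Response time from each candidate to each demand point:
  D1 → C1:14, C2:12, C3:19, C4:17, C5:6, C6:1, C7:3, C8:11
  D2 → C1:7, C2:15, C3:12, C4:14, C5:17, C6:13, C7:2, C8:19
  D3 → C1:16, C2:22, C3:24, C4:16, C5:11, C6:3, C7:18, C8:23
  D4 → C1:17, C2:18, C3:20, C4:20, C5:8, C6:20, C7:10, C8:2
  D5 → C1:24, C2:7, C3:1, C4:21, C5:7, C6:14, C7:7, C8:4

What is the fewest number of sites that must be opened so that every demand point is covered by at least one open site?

Coverage sets (demand points within 14 of each site):
  D1: {C1, C2, C5, C6, C7, C8}
  D2: {C1, C3, C4, C6, C7}
  D3: {C5, C6}
  D4: {C5, C7, C8}
  D5: {C2, C3, C5, C6, C7, C8}
No single site covers all 8 demand points.
But {D1, D2} covers everything, so the minimum is 2.

2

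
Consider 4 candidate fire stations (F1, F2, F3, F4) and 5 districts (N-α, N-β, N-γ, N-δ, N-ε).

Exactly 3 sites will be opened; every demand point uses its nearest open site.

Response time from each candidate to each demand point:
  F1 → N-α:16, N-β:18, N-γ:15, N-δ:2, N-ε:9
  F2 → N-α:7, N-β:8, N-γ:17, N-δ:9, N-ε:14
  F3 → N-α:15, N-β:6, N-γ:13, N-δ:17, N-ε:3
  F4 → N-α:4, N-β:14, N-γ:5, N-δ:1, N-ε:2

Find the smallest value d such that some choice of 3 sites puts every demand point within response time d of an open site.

Open {F1, F3, F4}.
  Farthest demand point is N-β at response time 6 (to F3); all others are ≤ 6.
With {F2, F3, F4} the worst case is 6.
With {F1, F2, F4} the worst case is 8.
No size-3 selection achieves below 6.

6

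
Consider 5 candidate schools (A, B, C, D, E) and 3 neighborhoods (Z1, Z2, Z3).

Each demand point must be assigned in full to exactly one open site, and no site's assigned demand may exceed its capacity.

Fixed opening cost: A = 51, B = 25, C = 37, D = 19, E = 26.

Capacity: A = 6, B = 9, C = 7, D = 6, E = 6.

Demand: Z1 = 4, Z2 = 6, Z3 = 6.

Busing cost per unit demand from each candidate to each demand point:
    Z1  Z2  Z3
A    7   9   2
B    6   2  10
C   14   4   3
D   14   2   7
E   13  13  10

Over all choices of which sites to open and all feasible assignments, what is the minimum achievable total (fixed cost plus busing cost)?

Open {B, C, D}; cheapest assignment that respects the capacities:
  B (cap 9, load 4): Z1 — cost 4×6 = 24
  C (cap 7, load 6): Z3 — cost 6×3 = 18
  D (cap 6, load 6): Z2 — cost 6×2 = 12
  Shipping 54, fixed 81 → total 135.
  Any other capacity-feasible assignment to {B, C, D} ships for at least 54.
Compare {A, B, D}: its best feasible assignment gives total 143.
Compare {B, C, D, E}: its best feasible assignment gives total 161.
Every other set of open sites that can feasibly serve all demand totals ≥ 143 even under its best assignment. Minimum: 135.

135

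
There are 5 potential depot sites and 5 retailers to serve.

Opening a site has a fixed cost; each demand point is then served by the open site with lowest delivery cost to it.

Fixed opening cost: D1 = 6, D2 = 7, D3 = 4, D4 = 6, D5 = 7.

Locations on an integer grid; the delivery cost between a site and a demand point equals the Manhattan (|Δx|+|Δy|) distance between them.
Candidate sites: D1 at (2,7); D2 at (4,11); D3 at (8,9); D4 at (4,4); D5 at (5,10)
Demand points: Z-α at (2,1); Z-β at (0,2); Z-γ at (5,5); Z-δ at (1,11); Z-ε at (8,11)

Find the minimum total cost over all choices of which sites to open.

Open {D2, D4}: assign each demand point to its cheapest open site.
  Z-α→D4 5, Z-β→D4 6, Z-γ→D4 2, Z-δ→D2 3, Z-ε→D2 4
  delivery cost 20, fixed 13 → total 33.
Compare {D3, D4}: delivery cost 24 + fixed 10 = 34.
Compare {D1, D3}: delivery cost 25 + fixed 10 = 35.
Compare {D4, D5}: delivery cost 22 + fixed 13 = 35.
All other subsets cost ≥ 34. Minimum total cost: 33.

33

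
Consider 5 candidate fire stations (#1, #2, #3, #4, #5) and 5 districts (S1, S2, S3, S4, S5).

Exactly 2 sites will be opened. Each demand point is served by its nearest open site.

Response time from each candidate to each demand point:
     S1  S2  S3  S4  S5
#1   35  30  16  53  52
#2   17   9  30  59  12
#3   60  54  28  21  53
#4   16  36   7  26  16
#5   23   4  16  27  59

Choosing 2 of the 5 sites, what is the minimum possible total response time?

69

Open {#4, #5}.
  S1→#4 16, S2→#5 4, S3→#4 7, S4→#4 26, S5→#4 16  ⇒ total 69.
Compare {#2, #4}: total 70.
Compare {#2, #5}: total 76.
No size-2 selection does better; minimum is 69.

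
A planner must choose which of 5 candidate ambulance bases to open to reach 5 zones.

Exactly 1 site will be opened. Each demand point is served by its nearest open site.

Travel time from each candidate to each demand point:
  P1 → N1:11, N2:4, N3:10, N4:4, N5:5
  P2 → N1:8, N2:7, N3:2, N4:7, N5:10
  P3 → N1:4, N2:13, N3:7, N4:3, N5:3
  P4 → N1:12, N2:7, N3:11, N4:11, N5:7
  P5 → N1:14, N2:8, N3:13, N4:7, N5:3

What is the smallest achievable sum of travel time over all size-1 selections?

30

Open {P3}.
  N1→P3 4, N2→P3 13, N3→P3 7, N4→P3 3, N5→P3 3  ⇒ total 30.
Compare {P1}: total 34.
Compare {P2}: total 34.
No size-1 selection does better; minimum is 30.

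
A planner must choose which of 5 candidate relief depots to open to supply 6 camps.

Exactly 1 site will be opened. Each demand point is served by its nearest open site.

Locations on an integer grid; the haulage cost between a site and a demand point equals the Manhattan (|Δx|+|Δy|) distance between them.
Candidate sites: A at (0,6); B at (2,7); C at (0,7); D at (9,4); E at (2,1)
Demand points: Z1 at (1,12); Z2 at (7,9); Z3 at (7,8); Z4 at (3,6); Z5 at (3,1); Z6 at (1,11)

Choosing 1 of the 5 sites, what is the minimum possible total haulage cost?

Open {B}.
  Z1→B 6, Z2→B 7, Z3→B 6, Z4→B 2, Z5→B 7, Z6→B 5  ⇒ total 33.
Compare {C}: total 41.
Compare {A}: total 43.
No size-1 selection does better; minimum is 33.

33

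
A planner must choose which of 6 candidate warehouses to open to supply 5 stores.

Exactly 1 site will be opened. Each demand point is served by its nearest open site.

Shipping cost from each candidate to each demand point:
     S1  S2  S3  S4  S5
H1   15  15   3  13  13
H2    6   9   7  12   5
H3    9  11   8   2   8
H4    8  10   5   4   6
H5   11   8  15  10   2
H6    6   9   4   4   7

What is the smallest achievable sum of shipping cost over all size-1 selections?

Open {H6}.
  S1→H6 6, S2→H6 9, S3→H6 4, S4→H6 4, S5→H6 7  ⇒ total 30.
Compare {H4}: total 33.
Compare {H3}: total 38.
No size-1 selection does better; minimum is 30.

30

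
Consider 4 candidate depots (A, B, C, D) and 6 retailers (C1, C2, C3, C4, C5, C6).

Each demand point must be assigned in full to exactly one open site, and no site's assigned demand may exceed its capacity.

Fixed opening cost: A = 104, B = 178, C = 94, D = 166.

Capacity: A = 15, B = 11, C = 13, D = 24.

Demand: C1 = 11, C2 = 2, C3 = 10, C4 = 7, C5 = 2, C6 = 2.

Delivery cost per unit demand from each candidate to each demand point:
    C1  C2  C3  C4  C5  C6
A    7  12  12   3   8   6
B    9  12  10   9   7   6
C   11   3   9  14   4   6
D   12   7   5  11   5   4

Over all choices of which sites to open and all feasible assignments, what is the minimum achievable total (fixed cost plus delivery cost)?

Open {A, D}; cheapest assignment that respects the capacities:
  A (cap 15, load 11): C1 — cost 11×7 = 77
  D (cap 24, load 23): C2, C3, C4, C5, C6 — cost 2×7 + 10×5 + 7×11 + 2×5 + 2×4 = 159
  Shipping 236, fixed 270 → total 506.
  Any other capacity-feasible assignment to {A, D} ships for at least 236.
Compare {C, D}: its best feasible assignment gives total 532.
Compare {A, C, D}: its best feasible assignment gives total 580.
Every other set of open sites that can feasibly serve all demand totals ≥ 532 even under its best assignment. Minimum: 506.

506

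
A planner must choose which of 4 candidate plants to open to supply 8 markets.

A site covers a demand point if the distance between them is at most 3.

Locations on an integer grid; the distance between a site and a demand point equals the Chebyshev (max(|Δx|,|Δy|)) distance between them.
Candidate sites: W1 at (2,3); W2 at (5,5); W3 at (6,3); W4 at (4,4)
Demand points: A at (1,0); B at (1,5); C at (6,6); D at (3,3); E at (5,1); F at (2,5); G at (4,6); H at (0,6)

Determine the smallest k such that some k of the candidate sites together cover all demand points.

2

Coverage sets (demand points within 3 of each site):
  W1: {A, B, D, E, F, G, H}
  W2: {C, D, F, G}
  W3: {C, D, E, G}
  W4: {B, C, D, E, F, G}
No single site covers all 8 demand points.
But {W1, W2} covers everything, so the minimum is 2.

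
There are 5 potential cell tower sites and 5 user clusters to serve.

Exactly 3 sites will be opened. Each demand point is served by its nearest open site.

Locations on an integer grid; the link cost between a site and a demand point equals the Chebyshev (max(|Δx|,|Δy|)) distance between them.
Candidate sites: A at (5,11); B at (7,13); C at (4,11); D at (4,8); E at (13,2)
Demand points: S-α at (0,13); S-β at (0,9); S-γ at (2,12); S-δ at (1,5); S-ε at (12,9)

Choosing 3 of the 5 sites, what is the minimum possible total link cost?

18

Open {B, C, D}.
  S-α→C 4, S-β→C 4, S-γ→C 2, S-δ→D 3, S-ε→B 5  ⇒ total 18.
Compare {A, B, D}: total 20.
Compare {A, C, D}: total 20.
No size-3 selection does better; minimum is 18.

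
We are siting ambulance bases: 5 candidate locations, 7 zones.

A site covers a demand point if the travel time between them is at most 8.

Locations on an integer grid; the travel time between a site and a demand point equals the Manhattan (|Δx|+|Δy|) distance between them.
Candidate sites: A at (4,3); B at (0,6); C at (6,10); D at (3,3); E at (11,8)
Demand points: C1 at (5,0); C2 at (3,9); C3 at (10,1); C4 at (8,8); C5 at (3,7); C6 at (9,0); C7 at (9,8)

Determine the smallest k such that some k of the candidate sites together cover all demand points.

Coverage sets (demand points within 8 of each site):
  A: {C1, C2, C3, C5, C6}
  B: {C2, C5}
  C: {C2, C4, C5, C7}
  D: {C1, C2, C5}
  E: {C3, C4, C7}
No single site covers all 7 demand points.
But {A, C} covers everything, so the minimum is 2.

2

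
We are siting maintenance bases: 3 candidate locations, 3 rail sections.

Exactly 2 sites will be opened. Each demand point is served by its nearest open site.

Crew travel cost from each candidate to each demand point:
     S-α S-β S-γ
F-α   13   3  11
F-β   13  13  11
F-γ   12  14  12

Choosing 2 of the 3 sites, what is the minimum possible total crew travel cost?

26

Open {F-α, F-γ}.
  S-α→F-γ 12, S-β→F-α 3, S-γ→F-α 11  ⇒ total 26.
Compare {F-α, F-β}: total 27.
Compare {F-β, F-γ}: total 36.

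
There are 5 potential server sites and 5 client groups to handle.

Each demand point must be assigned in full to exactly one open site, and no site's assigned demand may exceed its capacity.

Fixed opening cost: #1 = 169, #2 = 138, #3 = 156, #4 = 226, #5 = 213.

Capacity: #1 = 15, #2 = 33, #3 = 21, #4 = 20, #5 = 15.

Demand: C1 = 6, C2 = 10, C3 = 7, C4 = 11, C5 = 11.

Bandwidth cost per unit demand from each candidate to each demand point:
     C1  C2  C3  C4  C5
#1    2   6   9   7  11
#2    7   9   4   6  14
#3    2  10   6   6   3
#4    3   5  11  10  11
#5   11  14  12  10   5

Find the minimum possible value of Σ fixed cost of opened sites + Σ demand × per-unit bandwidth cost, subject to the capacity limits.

Open {#2, #3}; cheapest assignment that respects the capacities:
  #2 (cap 33, load 28): C2, C3, C4 — cost 10×9 + 7×4 + 11×6 = 184
  #3 (cap 21, load 17): C1, C5 — cost 6×2 + 11×3 = 45
  Shipping 229, fixed 294 → total 523.
  Any other capacity-feasible assignment to {#2, #3} ships for at least 229.
Compare {#1, #2, #3}: its best feasible assignment gives total 662.
Compare {#2, #4}: its best feasible assignment gives total 680.
Every other set of open sites that can feasibly serve all demand totals ≥ 662 even under its best assignment. Minimum: 523.

523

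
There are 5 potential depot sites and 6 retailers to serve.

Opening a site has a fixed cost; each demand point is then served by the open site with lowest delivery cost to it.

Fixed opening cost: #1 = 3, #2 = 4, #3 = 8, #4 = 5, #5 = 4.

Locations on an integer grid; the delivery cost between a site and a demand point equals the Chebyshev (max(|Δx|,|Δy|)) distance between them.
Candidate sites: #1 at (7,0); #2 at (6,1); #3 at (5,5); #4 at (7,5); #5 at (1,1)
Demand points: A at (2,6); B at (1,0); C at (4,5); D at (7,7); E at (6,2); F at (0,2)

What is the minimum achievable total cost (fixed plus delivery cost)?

23

Open {#3, #5}: assign each demand point to its cheapest open site.
  A→#3 3, B→#5 1, C→#3 1, D→#3 2, E→#3 3, F→#5 1
  delivery cost 11, fixed 12 → total 23.
Compare {#4, #5}: delivery cost 15 + fixed 9 = 24.
Compare {#1, #3, #5}: delivery cost 10 + fixed 15 = 25.
Compare {#2, #3, #5}: delivery cost 9 + fixed 16 = 25.
All other subsets cost ≥ 24. Minimum total cost: 23.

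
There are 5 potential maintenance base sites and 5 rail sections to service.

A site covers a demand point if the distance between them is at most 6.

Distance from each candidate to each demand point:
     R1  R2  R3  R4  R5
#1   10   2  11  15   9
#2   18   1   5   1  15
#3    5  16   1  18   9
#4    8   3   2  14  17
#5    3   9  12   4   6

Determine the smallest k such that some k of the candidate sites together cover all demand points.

2

Coverage sets (demand points within 6 of each site):
  #1: {R2}
  #2: {R2, R3, R4}
  #3: {R1, R3}
  #4: {R2, R3}
  #5: {R1, R4, R5}
No single site covers all 5 demand points.
But {#2, #5} covers everything, so the minimum is 2.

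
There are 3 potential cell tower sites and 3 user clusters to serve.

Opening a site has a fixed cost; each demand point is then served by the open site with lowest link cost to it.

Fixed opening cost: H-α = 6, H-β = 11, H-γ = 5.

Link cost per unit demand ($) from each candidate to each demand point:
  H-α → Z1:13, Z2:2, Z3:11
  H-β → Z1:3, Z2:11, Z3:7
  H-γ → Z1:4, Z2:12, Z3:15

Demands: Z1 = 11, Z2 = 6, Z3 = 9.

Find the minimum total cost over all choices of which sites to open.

125

Open {H-α, H-β}: assign each demand point to its cheapest open site.
  Z1→H-β 11×3=33, Z2→H-α 6×2=12, Z3→H-β 9×7=63
  link cost 108, fixed 17 → total 125.
Compare {H-α, H-β, H-γ}: link cost 108 + fixed 22 = 130.
Compare {H-α, H-γ}: link cost 155 + fixed 11 = 166.
Compare {H-β}: link cost 162 + fixed 11 = 173.
All other subsets cost ≥ 130. Minimum total cost: 125.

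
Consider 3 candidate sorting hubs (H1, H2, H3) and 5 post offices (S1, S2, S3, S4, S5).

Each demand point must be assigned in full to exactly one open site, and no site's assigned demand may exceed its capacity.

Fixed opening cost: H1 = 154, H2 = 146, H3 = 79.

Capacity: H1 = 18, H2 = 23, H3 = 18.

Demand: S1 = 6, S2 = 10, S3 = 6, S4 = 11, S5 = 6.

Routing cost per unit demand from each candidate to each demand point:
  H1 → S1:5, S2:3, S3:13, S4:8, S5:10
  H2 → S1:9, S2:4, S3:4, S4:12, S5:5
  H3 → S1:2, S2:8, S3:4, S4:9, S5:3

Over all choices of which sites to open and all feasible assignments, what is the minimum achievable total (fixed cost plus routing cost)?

430

Open {H2, H3}; cheapest assignment that respects the capacities:
  H2 (cap 23, load 22): S2, S3, S5 — cost 10×4 + 6×4 + 6×5 = 94
  H3 (cap 18, load 17): S1, S4 — cost 6×2 + 11×9 = 111
  Shipping 205, fixed 225 → total 430.
  Any other capacity-feasible assignment to {H2, H3} ships for at least 205.
Compare {H1, H2}: its best feasible assignment gives total 512.
Compare {H1, H2, H3}: its best feasible assignment gives total 561.
Every other set of open sites that can feasibly serve all demand totals ≥ 512 even under its best assignment. Minimum: 430.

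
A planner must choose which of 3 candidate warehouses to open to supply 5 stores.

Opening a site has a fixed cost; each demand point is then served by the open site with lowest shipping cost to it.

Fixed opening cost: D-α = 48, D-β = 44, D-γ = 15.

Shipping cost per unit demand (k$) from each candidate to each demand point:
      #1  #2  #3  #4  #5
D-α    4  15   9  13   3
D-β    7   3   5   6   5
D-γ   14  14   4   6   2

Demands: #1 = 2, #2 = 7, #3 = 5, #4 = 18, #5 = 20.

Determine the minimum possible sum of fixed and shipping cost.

262

Open {D-β, D-γ}: assign each demand point to its cheapest open site.
  #1→D-β 2×7=14, #2→D-β 7×3=21, #3→D-γ 5×4=20, #4→D-β 18×6=108, #5→D-γ 20×2=40
  shipping cost 203, fixed 59 → total 262.
Compare {D-α, D-β, D-γ}: shipping cost 197 + fixed 107 = 304.
Compare {D-γ}: shipping cost 294 + fixed 15 = 309.
Compare {D-β}: shipping cost 268 + fixed 44 = 312.
All other subsets cost ≥ 304. Minimum total cost: 262.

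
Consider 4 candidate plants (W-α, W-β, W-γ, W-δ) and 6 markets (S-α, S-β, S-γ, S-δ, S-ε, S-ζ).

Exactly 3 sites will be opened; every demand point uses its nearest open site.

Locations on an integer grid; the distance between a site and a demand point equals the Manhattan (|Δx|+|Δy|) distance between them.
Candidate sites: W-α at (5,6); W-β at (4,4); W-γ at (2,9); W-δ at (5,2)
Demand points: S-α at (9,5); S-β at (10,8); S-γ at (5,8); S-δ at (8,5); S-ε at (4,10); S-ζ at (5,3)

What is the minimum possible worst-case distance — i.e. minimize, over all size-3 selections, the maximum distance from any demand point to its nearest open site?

Open {W-α, W-β, W-γ}.
  Farthest demand point is S-β at distance 7 (to W-α); all others are ≤ 7.
With {W-α, W-β, W-δ} the worst case is 7.
With {W-α, W-γ, W-δ} the worst case is 7.
No size-3 selection achieves below 7.

7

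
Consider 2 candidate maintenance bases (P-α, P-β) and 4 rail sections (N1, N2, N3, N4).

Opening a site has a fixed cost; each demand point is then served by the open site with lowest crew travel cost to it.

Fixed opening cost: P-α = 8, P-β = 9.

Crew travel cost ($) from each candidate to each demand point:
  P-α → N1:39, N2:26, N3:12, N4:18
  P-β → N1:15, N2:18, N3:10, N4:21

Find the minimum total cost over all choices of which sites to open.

73

Open {P-β}: assign each demand point to its cheapest open site.
  N1→P-β 15, N2→P-β 18, N3→P-β 10, N4→P-β 21
  crew travel cost 64, fixed 9 → total 73.
Compare {P-α, P-β}: crew travel cost 61 + fixed 17 = 78.
Compare {P-α}: crew travel cost 95 + fixed 8 = 103.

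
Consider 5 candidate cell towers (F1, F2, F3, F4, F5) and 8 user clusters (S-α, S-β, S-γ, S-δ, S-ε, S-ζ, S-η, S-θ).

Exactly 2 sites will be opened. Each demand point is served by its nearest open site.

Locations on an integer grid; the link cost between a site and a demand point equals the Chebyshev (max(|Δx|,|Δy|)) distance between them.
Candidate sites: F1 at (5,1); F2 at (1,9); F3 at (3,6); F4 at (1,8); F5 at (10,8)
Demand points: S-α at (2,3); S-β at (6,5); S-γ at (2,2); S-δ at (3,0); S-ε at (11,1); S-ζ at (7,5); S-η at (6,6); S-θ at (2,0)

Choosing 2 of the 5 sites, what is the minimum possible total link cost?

27

Open {F1, F3}.
  S-α→F1 3, S-β→F3 3, S-γ→F1 3, S-δ→F1 2, S-ε→F1 6, S-ζ→F1 4, S-η→F3 3, S-θ→F1 3  ⇒ total 27.
Compare {F1, F5}: total 28.
Compare {F1, F2}: total 30.
No size-2 selection does better; minimum is 27.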